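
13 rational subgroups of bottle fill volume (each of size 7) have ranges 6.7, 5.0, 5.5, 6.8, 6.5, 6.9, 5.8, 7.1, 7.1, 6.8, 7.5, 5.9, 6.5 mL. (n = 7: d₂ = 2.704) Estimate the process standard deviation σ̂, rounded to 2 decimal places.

R̄ = (6.7 + 5.0 + 5.5 + 6.8 + 6.5 + 6.9 + 5.8 + 7.1 + 7.1 + 6.8 + 7.5 + 5.9 + 6.5) / 13 = 6.4692
σ̂ = R̄ / d₂ = 6.4692 / 2.704 = 2.3925

2.39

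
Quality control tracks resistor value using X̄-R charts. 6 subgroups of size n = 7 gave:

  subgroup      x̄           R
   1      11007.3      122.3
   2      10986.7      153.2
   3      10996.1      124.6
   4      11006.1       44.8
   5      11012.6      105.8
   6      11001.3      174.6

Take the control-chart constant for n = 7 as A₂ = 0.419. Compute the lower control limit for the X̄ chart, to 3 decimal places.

10951.033

X̄̄ = (11007.3 + 10986.7 + 10996.1 + 11006.1 + 11012.6 + 11001.3) / 6 = 66010.1000 / 6 = 11001.6833
R̄ = (122.3 + 153.2 + 124.6 + 44.8 + 105.8 + 174.6) / 6 = 725.3000 / 6 = 120.8833
LCL = X̄̄ − A₂·R̄ = 11001.6833 − 0.419 × 120.8833 = 10951.0332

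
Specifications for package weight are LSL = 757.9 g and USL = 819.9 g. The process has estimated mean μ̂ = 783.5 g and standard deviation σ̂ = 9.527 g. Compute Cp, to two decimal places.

1.08

Cp = (USL − LSL) / (6σ̂) = (819.9 − 757.9) / (6 × 9.527) = 62.0000 / 57.1620 = 1.0846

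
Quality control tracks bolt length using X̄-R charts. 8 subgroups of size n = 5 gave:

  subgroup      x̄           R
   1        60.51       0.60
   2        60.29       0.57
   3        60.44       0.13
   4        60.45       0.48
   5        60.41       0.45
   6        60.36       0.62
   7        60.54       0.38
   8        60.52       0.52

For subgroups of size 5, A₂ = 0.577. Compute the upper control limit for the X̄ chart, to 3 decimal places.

X̄̄ = (60.51 + 60.29 + 60.44 + 60.45 + 60.41 + 60.36 + 60.54 + 60.52) / 8 = 483.5200 / 8 = 60.4400
R̄ = (0.60 + 0.57 + 0.13 + 0.48 + 0.45 + 0.62 + 0.38 + 0.52) / 8 = 3.7500 / 8 = 0.4688
UCL = X̄̄ + A₂·R̄ = 60.4400 + 0.577 × 0.4688 = 60.7105

60.710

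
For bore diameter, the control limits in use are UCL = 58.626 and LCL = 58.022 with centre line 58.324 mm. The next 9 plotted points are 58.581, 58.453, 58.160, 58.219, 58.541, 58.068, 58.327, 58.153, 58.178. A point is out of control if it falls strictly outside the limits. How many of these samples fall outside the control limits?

0

All 9 points lie within [58.022, 58.626].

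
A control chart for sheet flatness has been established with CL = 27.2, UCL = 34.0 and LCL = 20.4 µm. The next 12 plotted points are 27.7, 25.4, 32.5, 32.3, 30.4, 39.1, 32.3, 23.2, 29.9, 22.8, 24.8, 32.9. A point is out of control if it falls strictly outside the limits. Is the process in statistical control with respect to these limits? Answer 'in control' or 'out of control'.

Compare each point to [20.4, 34.0]: sample 6 = 39.1 > UCL.

out of control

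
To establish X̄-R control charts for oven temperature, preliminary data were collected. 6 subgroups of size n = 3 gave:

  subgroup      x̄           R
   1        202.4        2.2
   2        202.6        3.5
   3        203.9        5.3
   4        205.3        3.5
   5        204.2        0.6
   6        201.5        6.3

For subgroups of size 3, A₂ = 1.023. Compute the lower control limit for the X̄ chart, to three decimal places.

X̄̄ = (202.4 + 202.6 + 203.9 + 205.3 + 204.2 + 201.5) / 6 = 1219.9000 / 6 = 203.3167
R̄ = (2.2 + 3.5 + 5.3 + 3.5 + 0.6 + 6.3) / 6 = 21.4000 / 6 = 3.5667
LCL = X̄̄ − A₂·R̄ = 203.3167 − 1.023 × 3.5667 = 199.6680

199.668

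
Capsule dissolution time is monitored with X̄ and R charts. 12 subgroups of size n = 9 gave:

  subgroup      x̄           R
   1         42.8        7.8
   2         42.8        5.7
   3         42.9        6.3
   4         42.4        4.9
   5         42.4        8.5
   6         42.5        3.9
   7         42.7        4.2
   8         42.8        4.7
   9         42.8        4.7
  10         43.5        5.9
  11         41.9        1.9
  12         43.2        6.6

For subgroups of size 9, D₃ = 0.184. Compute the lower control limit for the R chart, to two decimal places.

1.00

R̄ = (7.8 + 5.7 + 6.3 + 4.9 + 8.5 + 3.9 + 4.2 + 4.7 + 4.7 + 5.9 + 1.9 + 6.6) / 12 = 65.1000 / 12 = 5.4250
LCL_R = D₃·R̄ = 0.184 × 5.4250 = 0.9982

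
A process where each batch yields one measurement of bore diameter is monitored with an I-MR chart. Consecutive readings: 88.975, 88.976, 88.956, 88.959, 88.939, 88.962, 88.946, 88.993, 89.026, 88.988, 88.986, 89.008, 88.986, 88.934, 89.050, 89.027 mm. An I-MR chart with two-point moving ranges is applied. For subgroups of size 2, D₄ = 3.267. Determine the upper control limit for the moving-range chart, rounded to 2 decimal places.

Moving ranges: 0.001, 0.020, 0.003, 0.020, 0.023, 0.016, 0.047, 0.033, 0.038, 0.002, 0.022, 0.022, 0.052, 0.116, 0.023; M̄R̄ = 0.4380 / 15 = 0.0292
UCL_MR = D₄·M̄R̄ = 3.267 × 0.0292 = 0.0954

0.10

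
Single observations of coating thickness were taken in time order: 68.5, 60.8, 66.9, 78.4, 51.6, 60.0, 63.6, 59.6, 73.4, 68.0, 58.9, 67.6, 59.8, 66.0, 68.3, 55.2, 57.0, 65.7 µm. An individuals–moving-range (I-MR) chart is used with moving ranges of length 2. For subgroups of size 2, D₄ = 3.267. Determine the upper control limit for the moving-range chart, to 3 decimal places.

27.866

Moving ranges: 7.7, 6.1, 11.5, 26.8, 8.4, 3.6, 4.0, 13.8, 5.4, 9.1, 8.7, 7.8, 6.2, 2.3, 13.1, 1.8, 8.7; M̄R̄ = 145.0000 / 17 = 8.5294
UCL_MR = D₄·M̄R̄ = 3.267 × 8.5294 = 27.8656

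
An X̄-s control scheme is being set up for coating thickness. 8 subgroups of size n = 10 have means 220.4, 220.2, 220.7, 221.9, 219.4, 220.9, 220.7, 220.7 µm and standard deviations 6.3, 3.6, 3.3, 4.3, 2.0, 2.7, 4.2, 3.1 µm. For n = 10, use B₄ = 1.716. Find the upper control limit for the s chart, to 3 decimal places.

s̄ = (6.3 + 3.6 + 3.3 + 4.3 + 2.0 + 2.7 + 4.2 + 3.1) / 8 = 3.6875
UCL_s = B₄·s̄ = 1.716 × 3.6875 = 6.3277

6.328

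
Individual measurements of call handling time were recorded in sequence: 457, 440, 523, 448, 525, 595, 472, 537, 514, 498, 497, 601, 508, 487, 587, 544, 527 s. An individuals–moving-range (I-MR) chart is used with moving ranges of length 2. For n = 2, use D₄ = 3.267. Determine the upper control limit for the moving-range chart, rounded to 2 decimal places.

Moving ranges: 17, 83, 75, 77, 70, 123, 65, 23, 16, 1, 104, 93, 21, 100, 43, 17; M̄R̄ = 928.0000 / 16 = 58.0000
UCL_MR = D₄·M̄R̄ = 3.267 × 58.0000 = 189.4860

189.49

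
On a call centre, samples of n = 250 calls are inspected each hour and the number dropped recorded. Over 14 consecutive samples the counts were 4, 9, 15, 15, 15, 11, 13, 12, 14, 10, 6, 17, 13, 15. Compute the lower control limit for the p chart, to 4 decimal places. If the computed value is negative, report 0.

p̄ = Σdᵢ / (k·n) = 169 / (14 × 250) = 0.04829
LCL = p̄ − 3·√(p̄(1−p̄)/n) = 0.04829 − 3 × 0.01356 = 0.00761

0.0076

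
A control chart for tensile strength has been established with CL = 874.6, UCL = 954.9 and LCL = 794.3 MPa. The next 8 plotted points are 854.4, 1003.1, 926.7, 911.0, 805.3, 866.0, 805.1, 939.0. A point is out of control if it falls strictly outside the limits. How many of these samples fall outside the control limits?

1

Compare each point to [794.3, 954.9]: sample 2 = 1003.1 > UCL.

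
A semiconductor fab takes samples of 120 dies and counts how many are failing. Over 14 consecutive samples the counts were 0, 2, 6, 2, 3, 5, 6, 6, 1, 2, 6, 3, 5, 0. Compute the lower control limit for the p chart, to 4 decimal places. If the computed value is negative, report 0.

0.0000

p̄ = Σdᵢ / (k·n) = 47 / (14 × 120) = 0.02798
LCL = p̄ − 3·√(p̄(1−p̄)/n) = 0.02798 − 3 × 0.01505 = -0.01718 → 0 (negative, so LCL = 0)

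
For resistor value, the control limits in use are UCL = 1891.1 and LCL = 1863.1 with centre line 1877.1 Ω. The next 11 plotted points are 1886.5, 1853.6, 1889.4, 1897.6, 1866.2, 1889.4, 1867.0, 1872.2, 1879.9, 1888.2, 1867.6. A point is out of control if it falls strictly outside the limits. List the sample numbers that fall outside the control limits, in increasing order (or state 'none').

2, 4

Compare each point to [1863.1, 1891.1]: sample 2 = 1853.6 < LCL; sample 4 = 1897.6 > UCL.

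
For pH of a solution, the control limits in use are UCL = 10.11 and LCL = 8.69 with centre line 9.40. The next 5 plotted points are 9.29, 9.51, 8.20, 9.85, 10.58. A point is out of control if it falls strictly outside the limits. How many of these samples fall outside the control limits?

2

Compare each point to [8.69, 10.11]: sample 3 = 8.20 < LCL; sample 5 = 10.58 > UCL.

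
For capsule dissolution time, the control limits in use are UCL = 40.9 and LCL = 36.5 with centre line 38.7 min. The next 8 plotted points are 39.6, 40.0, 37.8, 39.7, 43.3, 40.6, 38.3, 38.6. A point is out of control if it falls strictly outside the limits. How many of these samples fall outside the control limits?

Compare each point to [36.5, 40.9]: sample 5 = 43.3 > UCL.

1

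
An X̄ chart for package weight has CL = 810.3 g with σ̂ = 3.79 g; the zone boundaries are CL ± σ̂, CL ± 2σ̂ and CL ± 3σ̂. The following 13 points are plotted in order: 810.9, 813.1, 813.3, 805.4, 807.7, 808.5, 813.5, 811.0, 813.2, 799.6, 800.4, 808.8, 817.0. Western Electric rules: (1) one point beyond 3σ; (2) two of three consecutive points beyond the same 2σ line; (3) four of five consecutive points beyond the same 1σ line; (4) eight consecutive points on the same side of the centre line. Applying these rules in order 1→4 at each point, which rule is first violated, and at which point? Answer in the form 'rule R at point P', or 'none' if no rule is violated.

rule 2 at point 11

Zone of each point (C = within 1σ̂, B = 1σ̂–2σ̂, A = 2σ̂–3σ̂, * = beyond 3σ̂; sign = side of CL): 1:+C, 2:+C, 3:+C, 4:-B, 5:-C, 6:-C, 7:+C, 8:+C, 9:+C, 10:-A, 11:-A, 12:-C, 13:+B
Rule 2 (two of three consecutive points beyond the same 2σ limit) is satisfied at point 11.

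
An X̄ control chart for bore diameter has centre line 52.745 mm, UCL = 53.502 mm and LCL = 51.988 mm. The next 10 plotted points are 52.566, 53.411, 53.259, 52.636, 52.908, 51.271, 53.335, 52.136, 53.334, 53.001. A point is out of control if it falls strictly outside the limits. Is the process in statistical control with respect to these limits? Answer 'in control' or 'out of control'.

Compare each point to [51.988, 53.502]: sample 6 = 51.271 < LCL.

out of control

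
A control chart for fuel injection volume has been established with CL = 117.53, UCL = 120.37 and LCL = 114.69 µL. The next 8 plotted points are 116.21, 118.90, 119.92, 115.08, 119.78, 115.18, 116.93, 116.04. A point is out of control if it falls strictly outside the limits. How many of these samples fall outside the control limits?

0

All 8 points lie within [114.69, 120.37].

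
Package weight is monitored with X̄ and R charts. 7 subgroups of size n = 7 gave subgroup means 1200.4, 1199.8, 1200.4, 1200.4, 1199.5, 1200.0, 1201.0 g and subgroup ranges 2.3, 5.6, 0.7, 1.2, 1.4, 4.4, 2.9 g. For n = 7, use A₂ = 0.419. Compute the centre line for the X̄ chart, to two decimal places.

1200.21

X̄̄ = (1200.4 + 1199.8 + 1200.4 + 1200.4 + 1199.5 + 1200.0 + 1201.0) / 7 = 8401.5000 / 7 = 1200.2143
CL = X̄̄ = 1200.2143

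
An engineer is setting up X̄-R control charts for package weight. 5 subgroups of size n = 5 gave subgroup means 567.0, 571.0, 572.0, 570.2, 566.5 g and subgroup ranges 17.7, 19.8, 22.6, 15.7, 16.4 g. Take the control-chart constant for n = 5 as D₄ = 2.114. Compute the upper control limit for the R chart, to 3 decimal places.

R̄ = (17.7 + 19.8 + 22.6 + 15.7 + 16.4) / 5 = 92.2000 / 5 = 18.4400
UCL_R = D₄·R̄ = 2.114 × 18.4400 = 38.9822

38.982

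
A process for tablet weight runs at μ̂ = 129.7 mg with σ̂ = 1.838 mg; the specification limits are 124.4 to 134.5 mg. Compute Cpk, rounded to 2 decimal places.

Cpu = (USL − μ̂) / (3σ̂) = (134.5 − 129.7) / (3 × 1.838) = 0.8705; Cpl = (μ̂ − LSL) / (3σ̂) = (129.7 − 124.4) / (3 × 1.838) = 0.9612; Cpk = min(Cpu, Cpl) = 0.8705

0.87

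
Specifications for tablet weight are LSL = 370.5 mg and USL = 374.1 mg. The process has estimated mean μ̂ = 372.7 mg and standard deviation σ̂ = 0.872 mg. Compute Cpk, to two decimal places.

0.54

Cpu = (USL − μ̂) / (3σ̂) = (374.1 − 372.7) / (3 × 0.872) = 0.5352; Cpl = (μ̂ − LSL) / (3σ̂) = (372.7 − 370.5) / (3 × 0.872) = 0.8410; Cpk = min(Cpu, Cpl) = 0.5352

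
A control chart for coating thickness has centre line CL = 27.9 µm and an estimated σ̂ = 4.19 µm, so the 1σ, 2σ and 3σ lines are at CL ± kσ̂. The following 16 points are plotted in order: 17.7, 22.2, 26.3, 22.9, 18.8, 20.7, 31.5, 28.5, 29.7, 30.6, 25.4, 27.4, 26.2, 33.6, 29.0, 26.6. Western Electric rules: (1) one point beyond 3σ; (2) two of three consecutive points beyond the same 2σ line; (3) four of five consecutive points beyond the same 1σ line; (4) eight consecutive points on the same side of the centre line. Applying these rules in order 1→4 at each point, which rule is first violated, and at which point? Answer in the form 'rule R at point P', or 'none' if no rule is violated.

rule 3 at point 5

Zone of each point (C = within 1σ̂, B = 1σ̂–2σ̂, A = 2σ̂–3σ̂, * = beyond 3σ̂; sign = side of CL): 1:-A, 2:-B, 3:-C, 4:-B, 5:-A, 6:-B, 7:+C, 8:+C, 9:+C, 10:+C, 11:-C, 12:-C, 13:-C, 14:+B, 15:+C, 16:-C
Rule 3 (four of five consecutive points beyond the same 1σ limit) is satisfied at point 5.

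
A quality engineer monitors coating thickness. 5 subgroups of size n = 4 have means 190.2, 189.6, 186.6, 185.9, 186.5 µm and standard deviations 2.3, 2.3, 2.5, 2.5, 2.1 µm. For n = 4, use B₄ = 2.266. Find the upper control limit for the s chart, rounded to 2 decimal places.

s̄ = (2.3 + 2.3 + 2.5 + 2.5 + 2.1) / 5 = 2.3400
UCL_s = B₄·s̄ = 2.266 × 2.3400 = 5.3024

5.30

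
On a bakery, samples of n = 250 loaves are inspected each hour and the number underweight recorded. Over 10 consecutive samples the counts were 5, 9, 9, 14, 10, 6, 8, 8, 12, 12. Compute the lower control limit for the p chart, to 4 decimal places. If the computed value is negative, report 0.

0.0013

p̄ = Σdᵢ / (k·n) = 93 / (10 × 250) = 0.03720
LCL = p̄ − 3·√(p̄(1−p̄)/n) = 0.03720 − 3 × 0.01197 = 0.00129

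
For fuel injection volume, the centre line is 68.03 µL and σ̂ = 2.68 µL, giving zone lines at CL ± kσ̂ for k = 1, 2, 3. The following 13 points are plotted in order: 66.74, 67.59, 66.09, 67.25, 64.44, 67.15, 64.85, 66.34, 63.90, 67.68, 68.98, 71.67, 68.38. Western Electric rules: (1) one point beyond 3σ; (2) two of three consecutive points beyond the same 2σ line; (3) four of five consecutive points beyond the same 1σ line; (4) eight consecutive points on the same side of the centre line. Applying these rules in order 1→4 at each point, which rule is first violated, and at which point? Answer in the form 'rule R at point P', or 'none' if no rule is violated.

rule 4 at point 8

Zone of each point (C = within 1σ̂, B = 1σ̂–2σ̂, A = 2σ̂–3σ̂, * = beyond 3σ̂; sign = side of CL): 1:-C, 2:-C, 3:-C, 4:-C, 5:-B, 6:-C, 7:-B, 8:-C, 9:-B, 10:-C, 11:+C, 12:+B, 13:+C
Rule 4 (eight consecutive points on the same side of the centre line) is satisfied at point 8.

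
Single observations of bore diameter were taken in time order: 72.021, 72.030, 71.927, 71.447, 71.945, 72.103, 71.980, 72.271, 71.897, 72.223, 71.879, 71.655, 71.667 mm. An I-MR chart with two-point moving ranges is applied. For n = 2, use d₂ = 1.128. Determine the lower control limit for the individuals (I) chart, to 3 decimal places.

71.274

X̄ = (72.021 + 72.030 + 71.927 + 71.447 + 71.945 + 72.103 + 71.980 + 72.271 + 71.897 + 72.223 + 71.879 + 71.655 + 71.667) / 13 = 71.9265
Moving ranges: 0.009, 0.103, 0.480, 0.498, 0.158, 0.123, 0.291, 0.374, 0.326, 0.344, 0.224, 0.012; M̄R̄ = 2.9420 / 12 = 0.2452
LCL = X̄ − 3·M̄R̄/d₂ = 71.9265 − 3 × 0.2452 / 1.128 = 71.2745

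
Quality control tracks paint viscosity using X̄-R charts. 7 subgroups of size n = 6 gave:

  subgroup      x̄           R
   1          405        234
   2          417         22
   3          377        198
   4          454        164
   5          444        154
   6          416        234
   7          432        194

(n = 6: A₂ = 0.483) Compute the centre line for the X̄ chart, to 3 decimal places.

X̄̄ = (405 + 417 + 377 + 454 + 444 + 416 + 432) / 7 = 2945.0000 / 7 = 420.7143
CL = X̄̄ = 420.7143

420.714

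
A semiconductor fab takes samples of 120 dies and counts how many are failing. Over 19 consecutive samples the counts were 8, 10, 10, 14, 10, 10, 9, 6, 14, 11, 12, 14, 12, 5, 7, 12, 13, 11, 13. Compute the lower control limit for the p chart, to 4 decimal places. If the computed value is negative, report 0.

p̄ = Σdᵢ / (k·n) = 201 / (19 × 120) = 0.08816
LCL = p̄ − 3·√(p̄(1−p̄)/n) = 0.08816 − 3 × 0.02588 = 0.01051

0.0105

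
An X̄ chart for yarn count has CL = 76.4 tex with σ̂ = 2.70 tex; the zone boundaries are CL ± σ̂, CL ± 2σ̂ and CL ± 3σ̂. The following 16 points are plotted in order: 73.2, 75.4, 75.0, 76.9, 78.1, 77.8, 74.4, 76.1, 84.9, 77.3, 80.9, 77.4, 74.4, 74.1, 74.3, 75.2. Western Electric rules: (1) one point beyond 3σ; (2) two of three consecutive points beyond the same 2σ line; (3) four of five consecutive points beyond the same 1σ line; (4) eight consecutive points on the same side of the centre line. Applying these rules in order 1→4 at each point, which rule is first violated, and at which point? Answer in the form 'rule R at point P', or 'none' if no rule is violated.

rule 1 at point 9

Zone of each point (C = within 1σ̂, B = 1σ̂–2σ̂, A = 2σ̂–3σ̂, * = beyond 3σ̂; sign = side of CL): 1:-B, 2:-C, 3:-C, 4:+C, 5:+C, 6:+C, 7:-C, 8:-C, 9:+*, 10:+C, 11:+B, 12:+C, 13:-C, 14:-C, 15:-C, 16:-C
Rule 1 (one point beyond the 3σ limits) is satisfied at point 9.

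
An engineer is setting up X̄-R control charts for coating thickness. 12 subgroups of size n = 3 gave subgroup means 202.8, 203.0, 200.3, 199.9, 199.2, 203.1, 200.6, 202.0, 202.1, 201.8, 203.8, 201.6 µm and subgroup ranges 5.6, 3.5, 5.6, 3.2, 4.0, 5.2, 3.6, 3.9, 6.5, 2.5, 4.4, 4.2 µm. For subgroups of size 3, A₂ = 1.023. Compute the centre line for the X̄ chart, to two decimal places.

201.68

X̄̄ = (202.8 + 203.0 + 200.3 + 199.9 + 199.2 + 203.1 + 200.6 + 202.0 + 202.1 + 201.8 + 203.8 + 201.6) / 12 = 2420.2000 / 12 = 201.6833
CL = X̄̄ = 201.6833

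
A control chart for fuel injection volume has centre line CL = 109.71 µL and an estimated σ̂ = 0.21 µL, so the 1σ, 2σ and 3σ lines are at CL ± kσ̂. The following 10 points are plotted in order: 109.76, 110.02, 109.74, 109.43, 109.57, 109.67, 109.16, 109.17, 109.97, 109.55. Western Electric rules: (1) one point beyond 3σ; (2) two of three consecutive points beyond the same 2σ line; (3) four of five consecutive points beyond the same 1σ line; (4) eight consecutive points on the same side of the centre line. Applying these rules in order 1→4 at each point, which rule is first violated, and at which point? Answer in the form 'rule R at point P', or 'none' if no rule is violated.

Zone of each point (C = within 1σ̂, B = 1σ̂–2σ̂, A = 2σ̂–3σ̂, * = beyond 3σ̂; sign = side of CL): 1:+C, 2:+B, 3:+C, 4:-B, 5:-C, 6:-C, 7:-A, 8:-A, 9:+B, 10:-C
Rule 2 (two of three consecutive points beyond the same 2σ limit) is satisfied at point 8.

rule 2 at point 8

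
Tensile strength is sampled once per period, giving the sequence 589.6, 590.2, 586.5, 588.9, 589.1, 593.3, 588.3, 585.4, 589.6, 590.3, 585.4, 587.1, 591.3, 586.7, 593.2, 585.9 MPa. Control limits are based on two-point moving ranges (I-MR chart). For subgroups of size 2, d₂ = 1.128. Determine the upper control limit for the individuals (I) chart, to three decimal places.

598.215

X̄ = (589.6 + 590.2 + 586.5 + 588.9 + 589.1 + 593.3 + 588.3 + 585.4 + 589.6 + 590.3 + 585.4 + 587.1 + 591.3 + 586.7 + 593.2 + 585.9) / 16 = 588.8000
Moving ranges: 0.6, 3.7, 2.4, 0.2, 4.2, 5.0, 2.9, 4.2, 0.7, 4.9, 1.7, 4.2, 4.6, 6.5, 7.3; M̄R̄ = 53.1000 / 15 = 3.5400
UCL = X̄ + 3·M̄R̄/d₂ = 588.8000 + 3 × 3.5400 / 1.128 = 598.2149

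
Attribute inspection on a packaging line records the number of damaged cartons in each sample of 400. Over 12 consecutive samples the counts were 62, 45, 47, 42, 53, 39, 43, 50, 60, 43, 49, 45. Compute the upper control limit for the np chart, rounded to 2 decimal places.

p̄ = Σdᵢ / (k·n) = 578 / (12 × 400) = 0.12042
UCL = np̄ + 3·√(np̄(1−p̄)) = 48.1667 + 3 × √(48.1667×0.87958) = 48.1667 + 3 × 6.5090 = 67.6936

67.69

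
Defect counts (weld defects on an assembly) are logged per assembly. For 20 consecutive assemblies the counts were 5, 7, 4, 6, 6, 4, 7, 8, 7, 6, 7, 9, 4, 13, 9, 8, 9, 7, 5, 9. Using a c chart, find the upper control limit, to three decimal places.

14.937

c̄ = (5 + 7 + 4 + 6 + 6 + 4 + 7 + 8 + 7 + 6 + 7 + 9 + 4 + 13 + 9 + 8 + 9 + 7 + 5 + 9) / 20 = 140 / 20 = 7.0000
UCL = c̄ + 3√c̄ = 7.0000 + 3 × √7.0000 = 7.0000 + 3 × 2.6458 = 14.9373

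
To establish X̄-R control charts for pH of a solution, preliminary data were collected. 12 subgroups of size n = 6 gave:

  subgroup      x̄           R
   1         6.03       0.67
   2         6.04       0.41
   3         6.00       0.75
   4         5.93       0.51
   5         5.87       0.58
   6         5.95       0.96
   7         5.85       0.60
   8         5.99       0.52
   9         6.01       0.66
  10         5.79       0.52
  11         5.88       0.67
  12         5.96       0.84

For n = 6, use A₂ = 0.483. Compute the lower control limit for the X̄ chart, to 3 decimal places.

5.632

X̄̄ = (6.03 + 6.04 + 6.00 + 5.93 + 5.87 + 5.95 + 5.85 + 5.99 + 6.01 + 5.79 + 5.88 + 5.96) / 12 = 71.3000 / 12 = 5.9417
R̄ = (0.67 + 0.41 + 0.75 + 0.51 + 0.58 + 0.96 + 0.60 + 0.52 + 0.66 + 0.52 + 0.67 + 0.84) / 12 = 7.6900 / 12 = 0.6408
LCL = X̄̄ − A₂·R̄ = 5.9417 − 0.483 × 0.6408 = 5.6321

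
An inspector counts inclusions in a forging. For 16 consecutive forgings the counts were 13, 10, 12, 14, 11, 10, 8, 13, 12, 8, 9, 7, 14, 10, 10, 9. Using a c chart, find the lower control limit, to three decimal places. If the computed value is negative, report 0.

c̄ = (13 + 10 + 12 + 14 + 11 + 10 + 8 + 13 + 12 + 8 + 9 + 7 + 14 + 10 + 10 + 9) / 16 = 170 / 16 = 10.6250
LCL = c̄ − 3√c̄ = 10.6250 − 3 × 3.2596 = 0.8462

0.846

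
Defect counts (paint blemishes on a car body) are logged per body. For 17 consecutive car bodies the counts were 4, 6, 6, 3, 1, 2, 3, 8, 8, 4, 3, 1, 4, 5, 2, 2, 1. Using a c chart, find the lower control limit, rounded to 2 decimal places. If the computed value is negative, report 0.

c̄ = (4 + 6 + 6 + 3 + 1 + 2 + 3 + 8 + 8 + 4 + 3 + 1 + 4 + 5 + 2 + 2 + 1) / 17 = 63 / 17 = 3.7059
LCL = c̄ − 3√c̄ = 3.7059 − 3 × 1.9251 = -2.0693 → 0 (cannot be negative)

0.00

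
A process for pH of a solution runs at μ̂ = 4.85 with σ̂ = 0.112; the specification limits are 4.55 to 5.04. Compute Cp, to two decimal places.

0.73

Cp = (USL − LSL) / (6σ̂) = (5.04 − 4.55) / (6 × 0.112) = 0.4900 / 0.6720 = 0.7292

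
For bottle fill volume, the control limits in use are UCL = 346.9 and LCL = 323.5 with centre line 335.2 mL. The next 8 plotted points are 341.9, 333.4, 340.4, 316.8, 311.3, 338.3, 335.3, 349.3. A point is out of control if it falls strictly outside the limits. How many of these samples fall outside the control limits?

3

Compare each point to [323.5, 346.9]: sample 4 = 316.8 < LCL; sample 5 = 311.3 < LCL; sample 8 = 349.3 > UCL.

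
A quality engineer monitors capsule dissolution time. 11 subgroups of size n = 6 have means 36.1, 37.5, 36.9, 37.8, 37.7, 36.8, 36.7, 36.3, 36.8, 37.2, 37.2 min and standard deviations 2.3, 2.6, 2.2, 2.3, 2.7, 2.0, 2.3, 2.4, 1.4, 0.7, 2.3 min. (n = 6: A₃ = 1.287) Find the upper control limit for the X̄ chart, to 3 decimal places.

39.714

X̄̄ = (36.1 + 37.5 + 36.9 + 37.8 + 37.7 + 36.8 + 36.7 + 36.3 + 36.8 + 37.2 + 37.2) / 11 = 37.0000
s̄ = (2.3 + 2.6 + 2.2 + 2.3 + 2.7 + 2.0 + 2.3 + 2.4 + 1.4 + 0.7 + 2.3) / 11 = 2.1091
UCL = X̄̄ + A₃·s̄ = 37.0000 + 1.287 × 2.1091 = 39.7144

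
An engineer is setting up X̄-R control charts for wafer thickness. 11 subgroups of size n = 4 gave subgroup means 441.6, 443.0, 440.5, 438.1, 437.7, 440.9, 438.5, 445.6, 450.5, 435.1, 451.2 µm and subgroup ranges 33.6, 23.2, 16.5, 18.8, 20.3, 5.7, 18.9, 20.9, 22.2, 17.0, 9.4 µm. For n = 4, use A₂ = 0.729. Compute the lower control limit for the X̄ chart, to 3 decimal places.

X̄̄ = (441.6 + 443.0 + 440.5 + 438.1 + 437.7 + 440.9 + 438.5 + 445.6 + 450.5 + 435.1 + 451.2) / 11 = 4862.7000 / 11 = 442.0636
R̄ = (33.6 + 23.2 + 16.5 + 18.8 + 20.3 + 5.7 + 18.9 + 20.9 + 22.2 + 17.0 + 9.4) / 11 = 206.5000 / 11 = 18.7727
LCL = X̄̄ − A₂·R̄ = 442.0636 − 0.729 × 18.7727 = 428.3783

428.378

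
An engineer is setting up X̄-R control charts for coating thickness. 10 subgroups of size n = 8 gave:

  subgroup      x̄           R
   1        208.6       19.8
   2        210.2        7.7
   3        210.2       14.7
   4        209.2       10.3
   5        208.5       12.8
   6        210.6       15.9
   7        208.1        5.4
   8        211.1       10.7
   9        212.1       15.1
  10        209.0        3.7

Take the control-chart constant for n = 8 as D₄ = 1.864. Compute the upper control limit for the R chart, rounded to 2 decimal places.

R̄ = (19.8 + 7.7 + 14.7 + 10.3 + 12.8 + 15.9 + 5.4 + 10.7 + 15.1 + 3.7) / 10 = 116.1000 / 10 = 11.6100
UCL_R = D₄·R̄ = 1.864 × 11.6100 = 21.6410

21.64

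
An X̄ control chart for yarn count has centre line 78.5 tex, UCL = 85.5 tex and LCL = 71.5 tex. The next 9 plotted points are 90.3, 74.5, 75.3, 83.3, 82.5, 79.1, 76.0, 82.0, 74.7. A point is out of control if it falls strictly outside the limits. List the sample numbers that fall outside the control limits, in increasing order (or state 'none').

1

Compare each point to [71.5, 85.5]: sample 1 = 90.3 > UCL.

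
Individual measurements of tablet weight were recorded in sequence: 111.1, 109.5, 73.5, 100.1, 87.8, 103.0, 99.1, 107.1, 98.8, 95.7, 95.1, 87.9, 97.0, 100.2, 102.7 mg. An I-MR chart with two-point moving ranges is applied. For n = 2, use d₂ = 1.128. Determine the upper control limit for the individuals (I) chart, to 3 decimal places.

X̄ = (111.1 + 109.5 + 73.5 + 100.1 + 87.8 + 103.0 + 99.1 + 107.1 + 98.8 + 95.7 + 95.1 + 87.9 + 97.0 + 100.2 + 102.7) / 15 = 97.9067
Moving ranges: 1.6, 36.0, 26.6, 12.3, 15.2, 3.9, 8.0, 8.3, 3.1, 0.6, 7.2, 9.1, 3.2, 2.5; M̄R̄ = 137.6000 / 14 = 9.8286
UCL = X̄ + 3·M̄R̄/d₂ = 97.9067 + 3 × 9.8286 / 1.128 = 124.0465

124.046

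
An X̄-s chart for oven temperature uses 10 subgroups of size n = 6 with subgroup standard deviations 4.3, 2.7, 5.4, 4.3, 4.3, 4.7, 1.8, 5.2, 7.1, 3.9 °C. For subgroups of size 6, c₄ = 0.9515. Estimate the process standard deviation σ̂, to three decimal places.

s̄ = (4.3 + 2.7 + 5.4 + 4.3 + 4.3 + 4.7 + 1.8 + 5.2 + 7.1 + 3.9) / 10 = 4.3700
σ̂ = s̄ / c₄ = 4.3700 / 0.9515 = 4.5927

4.593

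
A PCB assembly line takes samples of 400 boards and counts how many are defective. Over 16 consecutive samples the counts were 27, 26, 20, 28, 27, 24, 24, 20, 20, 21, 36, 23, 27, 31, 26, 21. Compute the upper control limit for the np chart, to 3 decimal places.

p̄ = Σdᵢ / (k·n) = 401 / (16 × 400) = 0.06266
UCL = np̄ + 3·√(np̄(1−p̄)) = 25.0625 + 3 × √(25.0625×0.93734) = 25.0625 + 3 × 4.8469 = 39.6031

39.603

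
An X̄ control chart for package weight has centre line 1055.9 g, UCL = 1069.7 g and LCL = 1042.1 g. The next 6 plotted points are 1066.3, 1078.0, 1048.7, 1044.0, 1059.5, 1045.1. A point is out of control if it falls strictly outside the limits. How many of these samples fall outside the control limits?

Compare each point to [1042.1, 1069.7]: sample 2 = 1078.0 > UCL.

1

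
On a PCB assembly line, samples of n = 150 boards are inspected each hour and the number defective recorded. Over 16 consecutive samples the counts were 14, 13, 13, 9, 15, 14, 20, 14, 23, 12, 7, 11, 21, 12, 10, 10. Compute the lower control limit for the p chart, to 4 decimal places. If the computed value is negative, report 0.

p̄ = Σdᵢ / (k·n) = 218 / (16 × 150) = 0.09083
LCL = p̄ − 3·√(p̄(1−p̄)/n) = 0.09083 − 3 × 0.02346 = 0.02044

0.0204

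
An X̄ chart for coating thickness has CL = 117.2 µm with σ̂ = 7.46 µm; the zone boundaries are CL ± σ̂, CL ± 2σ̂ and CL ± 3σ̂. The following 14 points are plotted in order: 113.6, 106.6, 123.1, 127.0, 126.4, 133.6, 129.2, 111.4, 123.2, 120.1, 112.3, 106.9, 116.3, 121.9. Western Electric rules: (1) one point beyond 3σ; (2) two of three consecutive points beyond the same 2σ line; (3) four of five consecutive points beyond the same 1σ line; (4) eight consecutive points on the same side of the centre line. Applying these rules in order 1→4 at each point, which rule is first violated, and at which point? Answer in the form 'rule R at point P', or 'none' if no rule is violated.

Zone of each point (C = within 1σ̂, B = 1σ̂–2σ̂, A = 2σ̂–3σ̂, * = beyond 3σ̂; sign = side of CL): 1:-C, 2:-B, 3:+C, 4:+B, 5:+B, 6:+A, 7:+B, 8:-C, 9:+C, 10:+C, 11:-C, 12:-B, 13:-C, 14:+C
Rule 3 (four of five consecutive points beyond the same 1σ limit) is satisfied at point 7.

rule 3 at point 7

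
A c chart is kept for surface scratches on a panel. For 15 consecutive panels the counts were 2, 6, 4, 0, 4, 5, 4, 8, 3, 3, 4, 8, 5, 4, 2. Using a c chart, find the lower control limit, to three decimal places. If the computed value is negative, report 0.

c̄ = (2 + 6 + 4 + 0 + 4 + 5 + 4 + 8 + 3 + 3 + 4 + 8 + 5 + 4 + 2) / 15 = 62 / 15 = 4.1333
LCL = c̄ − 3√c̄ = 4.1333 − 3 × 2.0331 = -1.9658 → 0 (cannot be negative)

0.000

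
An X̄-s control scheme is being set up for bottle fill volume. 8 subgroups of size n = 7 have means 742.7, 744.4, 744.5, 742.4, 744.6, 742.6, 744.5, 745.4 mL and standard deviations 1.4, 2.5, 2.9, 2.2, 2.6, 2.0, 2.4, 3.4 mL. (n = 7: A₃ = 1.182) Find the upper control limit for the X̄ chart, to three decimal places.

746.754

X̄̄ = (742.7 + 744.4 + 744.5 + 742.4 + 744.6 + 742.6 + 744.5 + 745.4) / 8 = 743.8875
s̄ = (1.4 + 2.5 + 2.9 + 2.2 + 2.6 + 2.0 + 2.4 + 3.4) / 8 = 2.4250
UCL = X̄̄ + A₃·s̄ = 743.8875 + 1.182 × 2.4250 = 746.7539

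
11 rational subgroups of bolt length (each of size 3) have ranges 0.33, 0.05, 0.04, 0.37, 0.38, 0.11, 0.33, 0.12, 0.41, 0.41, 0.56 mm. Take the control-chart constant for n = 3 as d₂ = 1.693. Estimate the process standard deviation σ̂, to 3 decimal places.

0.167

R̄ = (0.33 + 0.05 + 0.04 + 0.37 + 0.38 + 0.11 + 0.33 + 0.12 + 0.41 + 0.41 + 0.56) / 11 = 0.2827
σ̂ = R̄ / d₂ = 0.2827 / 1.693 = 0.1670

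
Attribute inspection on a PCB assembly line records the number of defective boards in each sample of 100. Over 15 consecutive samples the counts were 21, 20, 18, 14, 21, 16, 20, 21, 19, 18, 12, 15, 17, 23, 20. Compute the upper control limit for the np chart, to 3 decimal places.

p̄ = Σdᵢ / (k·n) = 275 / (15 × 100) = 0.18333
UCL = np̄ + 3·√(np̄(1−p̄)) = 18.3333 + 3 × √(18.3333×0.81667) = 18.3333 + 3 × 3.8694 = 29.9415

29.942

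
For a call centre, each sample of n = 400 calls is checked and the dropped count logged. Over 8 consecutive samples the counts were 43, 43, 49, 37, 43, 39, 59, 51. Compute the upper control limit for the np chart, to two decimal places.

64.55

p̄ = Σdᵢ / (k·n) = 364 / (8 × 400) = 0.11375
UCL = np̄ + 3·√(np̄(1−p̄)) = 45.5000 + 3 × √(45.5000×0.88625) = 45.5000 + 3 × 6.3501 = 64.5504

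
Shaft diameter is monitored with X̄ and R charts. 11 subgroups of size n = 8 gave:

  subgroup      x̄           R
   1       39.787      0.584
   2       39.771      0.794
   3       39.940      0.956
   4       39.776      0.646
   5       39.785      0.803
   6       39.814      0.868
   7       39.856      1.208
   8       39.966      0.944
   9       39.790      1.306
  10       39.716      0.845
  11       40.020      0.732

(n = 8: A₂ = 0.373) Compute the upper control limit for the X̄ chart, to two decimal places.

X̄̄ = (39.787 + 39.771 + 39.940 + 39.776 + 39.785 + 39.814 + 39.856 + 39.966 + 39.790 + 39.716 + 40.020) / 11 = 438.2210 / 11 = 39.8383
R̄ = (0.584 + 0.794 + 0.956 + 0.646 + 0.803 + 0.868 + 1.208 + 0.944 + 1.306 + 0.845 + 0.732) / 11 = 9.6860 / 11 = 0.8805
UCL = X̄̄ + A₂·R̄ = 39.8383 + 0.373 × 0.8805 = 40.1667

40.17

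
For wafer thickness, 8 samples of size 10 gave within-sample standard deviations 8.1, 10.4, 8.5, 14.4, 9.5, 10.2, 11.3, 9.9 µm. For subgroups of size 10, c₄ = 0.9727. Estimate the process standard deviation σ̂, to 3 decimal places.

10.576

s̄ = (8.1 + 10.4 + 8.5 + 14.4 + 9.5 + 10.2 + 11.3 + 9.9) / 8 = 10.2875
σ̂ = s̄ / c₄ = 10.2875 / 0.9727 = 10.5762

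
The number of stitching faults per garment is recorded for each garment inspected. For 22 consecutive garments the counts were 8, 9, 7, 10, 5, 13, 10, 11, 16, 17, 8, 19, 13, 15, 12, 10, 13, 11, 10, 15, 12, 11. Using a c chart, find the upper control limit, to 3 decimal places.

c̄ = (8 + 9 + 7 + 10 + 5 + 13 + 10 + 11 + 16 + 17 + 8 + 19 + 13 + 15 + 12 + 10 + 13 + 11 + 10 + 15 + 12 + 11) / 22 = 255 / 22 = 11.5909
UCL = c̄ + 3√c̄ = 11.5909 + 3 × √11.5909 = 11.5909 + 3 × 3.4045 = 21.8045

21.805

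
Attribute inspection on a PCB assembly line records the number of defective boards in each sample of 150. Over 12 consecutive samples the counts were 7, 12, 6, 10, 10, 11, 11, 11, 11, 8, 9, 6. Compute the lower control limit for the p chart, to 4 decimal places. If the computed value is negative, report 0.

p̄ = Σdᵢ / (k·n) = 112 / (12 × 150) = 0.06222
LCL = p̄ − 3·√(p̄(1−p̄)/n) = 0.06222 − 3 × 0.01972 = 0.00305

0.0031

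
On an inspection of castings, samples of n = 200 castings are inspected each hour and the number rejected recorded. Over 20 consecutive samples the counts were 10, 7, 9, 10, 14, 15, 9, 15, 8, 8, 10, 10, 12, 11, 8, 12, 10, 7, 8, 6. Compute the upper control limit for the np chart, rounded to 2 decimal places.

p̄ = Σdᵢ / (k·n) = 199 / (20 × 200) = 0.04975
UCL = np̄ + 3·√(np̄(1−p̄)) = 9.9500 + 3 × √(9.9500×0.95025) = 9.9500 + 3 × 3.0749 = 19.1747

19.17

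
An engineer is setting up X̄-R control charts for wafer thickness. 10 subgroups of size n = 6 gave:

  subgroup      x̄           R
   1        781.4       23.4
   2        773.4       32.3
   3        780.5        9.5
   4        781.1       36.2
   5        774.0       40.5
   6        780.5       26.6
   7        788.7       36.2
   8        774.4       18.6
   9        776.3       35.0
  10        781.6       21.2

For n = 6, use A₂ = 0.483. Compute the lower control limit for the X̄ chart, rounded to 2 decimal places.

765.69

X̄̄ = (781.4 + 773.4 + 780.5 + 781.1 + 774.0 + 780.5 + 788.7 + 774.4 + 776.3 + 781.6) / 10 = 7791.9000 / 10 = 779.1900
R̄ = (23.4 + 32.3 + 9.5 + 36.2 + 40.5 + 26.6 + 36.2 + 18.6 + 35.0 + 21.2) / 10 = 279.5000 / 10 = 27.9500
LCL = X̄̄ − A₂·R̄ = 779.1900 − 0.483 × 27.9500 = 765.6901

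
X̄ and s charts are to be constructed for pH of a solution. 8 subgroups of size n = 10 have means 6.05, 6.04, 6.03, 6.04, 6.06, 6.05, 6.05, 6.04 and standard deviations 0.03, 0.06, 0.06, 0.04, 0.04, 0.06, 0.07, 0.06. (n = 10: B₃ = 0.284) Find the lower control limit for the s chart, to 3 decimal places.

0.015

s̄ = (0.03 + 0.06 + 0.06 + 0.04 + 0.04 + 0.06 + 0.07 + 0.06) / 8 = 0.0525
LCL_s = B₃·s̄ = 0.284 × 0.0525 = 0.0149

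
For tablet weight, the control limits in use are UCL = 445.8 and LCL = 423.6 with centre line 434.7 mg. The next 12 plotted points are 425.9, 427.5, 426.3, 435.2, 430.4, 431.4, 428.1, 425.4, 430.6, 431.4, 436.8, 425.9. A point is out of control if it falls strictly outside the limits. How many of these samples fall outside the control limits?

All 12 points lie within [423.6, 445.8].

0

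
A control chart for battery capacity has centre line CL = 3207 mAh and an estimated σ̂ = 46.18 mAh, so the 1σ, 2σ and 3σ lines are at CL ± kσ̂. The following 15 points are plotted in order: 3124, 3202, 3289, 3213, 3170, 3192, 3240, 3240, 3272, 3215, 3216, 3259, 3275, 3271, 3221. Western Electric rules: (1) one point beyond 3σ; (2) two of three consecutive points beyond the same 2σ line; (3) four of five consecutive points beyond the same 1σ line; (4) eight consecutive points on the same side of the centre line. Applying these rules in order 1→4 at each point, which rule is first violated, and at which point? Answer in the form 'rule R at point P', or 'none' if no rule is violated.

Zone of each point (C = within 1σ̂, B = 1σ̂–2σ̂, A = 2σ̂–3σ̂, * = beyond 3σ̂; sign = side of CL): 1:-B, 2:-C, 3:+B, 4:+C, 5:-C, 6:-C, 7:+C, 8:+C, 9:+B, 10:+C, 11:+C, 12:+B, 13:+B, 14:+B, 15:+C
Rule 4 (eight consecutive points on the same side of the centre line) is satisfied at point 14.

rule 4 at point 14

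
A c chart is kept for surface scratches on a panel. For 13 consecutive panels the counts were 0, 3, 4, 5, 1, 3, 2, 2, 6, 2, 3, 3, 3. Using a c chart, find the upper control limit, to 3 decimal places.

c̄ = (0 + 3 + 4 + 5 + 1 + 3 + 2 + 2 + 6 + 2 + 3 + 3 + 3) / 13 = 37 / 13 = 2.8462
UCL = c̄ + 3√c̄ = 2.8462 + 3 × √2.8462 = 2.8462 + 3 × 1.6871 = 7.9073

7.907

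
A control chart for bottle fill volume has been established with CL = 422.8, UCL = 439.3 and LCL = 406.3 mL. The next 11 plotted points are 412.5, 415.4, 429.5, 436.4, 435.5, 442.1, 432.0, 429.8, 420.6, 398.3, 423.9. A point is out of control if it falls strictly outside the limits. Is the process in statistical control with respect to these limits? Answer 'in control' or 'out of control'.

Compare each point to [406.3, 439.3]: sample 6 = 442.1 > UCL; sample 10 = 398.3 < LCL.

out of control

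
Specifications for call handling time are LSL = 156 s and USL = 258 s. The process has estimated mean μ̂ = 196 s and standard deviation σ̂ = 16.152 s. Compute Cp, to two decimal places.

1.05

Cp = (USL − LSL) / (6σ̂) = (258 − 156) / (6 × 16.152) = 102.0000 / 96.9120 = 1.0525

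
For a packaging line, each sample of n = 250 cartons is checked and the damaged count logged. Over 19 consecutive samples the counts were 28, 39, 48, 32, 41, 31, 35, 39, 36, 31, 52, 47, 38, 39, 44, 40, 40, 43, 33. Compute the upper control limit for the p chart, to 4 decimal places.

0.2236

p̄ = Σdᵢ / (k·n) = 736 / (19 × 250) = 0.15495
UCL = p̄ + 3·√(p̄(1−p̄)/n) = 0.15495 + 3 × √(0.15495×0.84505/250) = 0.15495 + 3 × 0.02289 = 0.22360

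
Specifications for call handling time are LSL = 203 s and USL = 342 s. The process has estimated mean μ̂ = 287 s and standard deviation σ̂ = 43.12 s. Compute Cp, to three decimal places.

Cp = (USL − LSL) / (6σ̂) = (342 − 203) / (6 × 43.12) = 139.0000 / 258.7200 = 0.5373

0.537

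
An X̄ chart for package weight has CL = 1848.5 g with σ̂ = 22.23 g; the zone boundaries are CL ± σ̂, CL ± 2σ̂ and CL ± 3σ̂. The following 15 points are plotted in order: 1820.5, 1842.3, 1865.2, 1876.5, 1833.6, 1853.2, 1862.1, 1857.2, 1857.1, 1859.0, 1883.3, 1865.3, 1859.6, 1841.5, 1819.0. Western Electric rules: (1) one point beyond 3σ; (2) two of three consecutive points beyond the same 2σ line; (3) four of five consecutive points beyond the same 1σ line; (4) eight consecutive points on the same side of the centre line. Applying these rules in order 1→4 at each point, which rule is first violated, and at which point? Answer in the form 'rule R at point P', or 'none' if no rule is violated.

rule 4 at point 13

Zone of each point (C = within 1σ̂, B = 1σ̂–2σ̂, A = 2σ̂–3σ̂, * = beyond 3σ̂; sign = side of CL): 1:-B, 2:-C, 3:+C, 4:+B, 5:-C, 6:+C, 7:+C, 8:+C, 9:+C, 10:+C, 11:+B, 12:+C, 13:+C, 14:-C, 15:-B
Rule 4 (eight consecutive points on the same side of the centre line) is satisfied at point 13.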